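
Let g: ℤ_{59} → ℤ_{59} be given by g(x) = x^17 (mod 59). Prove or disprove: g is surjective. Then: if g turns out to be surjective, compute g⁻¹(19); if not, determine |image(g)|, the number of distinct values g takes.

Since 59 is prime, the nonzero elements of ℤ_{59} form a cyclic group of order 58.
As gcd(17, 58) = 1, raising to the 17th power is a bijection on this group: if u^17 ≡ v^17 then (uv^{−1})^17 = 1, and the only element of order dividing gcd(17, 58) = 1 is 1, so u = v.
With g(0) = 0 this makes g injective on all of ℤ_{59}, hence bijective (finite equal-size domain and codomain). In particular g is surjective.
Since g is surjective, we find the preimage of 19. The inverse of x ↦ x^17 on (ℤ_{59})^× is x ↦ x^41, because 17·41 = 697 = 12·58 + 1 ≡ 1 (mod 58) and x^{58} = 1 for x ≠ 0 (Fermat). So g⁻¹(19) = 19^41 mod 59.
Repeated squaring mod 59: 19^1 ≡ 19, 19^2 ≡ 19² = 361 ≡ 7, 19^4 ≡ 7² = 49, 19^8 ≡ 49² = 2401 ≡ 41, 19^16 ≡ 41² = 1681 ≡ 29, 19^32 ≡ 29² = 841 ≡ 15. Since 41 = 32 + 8 + 1, 19^41 ≡ 15·41·19: 15·41 = 615 ≡ 25, then 25·19 = 475 ≡ 3. So 19^41 ≡ 3 (mod 59).
Hence g⁻¹(19) = 3.

3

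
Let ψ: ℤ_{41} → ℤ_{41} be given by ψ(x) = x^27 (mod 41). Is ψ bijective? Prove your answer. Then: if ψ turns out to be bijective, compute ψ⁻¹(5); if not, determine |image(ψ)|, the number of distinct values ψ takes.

2

Since 41 is prime, the nonzero elements of ℤ_{41} form a cyclic group of order 40.
As gcd(27, 40) = 1, raising to the 27th power is a bijection on this group: if x_1^27 ≡ x_2^27 then (x_1x_2^{−1})^27 = 1, and the only element of order dividing gcd(27, 40) = 1 is 1, so x_1 = x_2.
With ψ(0) = 0 this makes ψ injective on all of ℤ_{41}, hence bijective (finite equal-size domain and codomain). In particular ψ is bijective.
Since ψ is bijective, we find the preimage of 5. The inverse of x ↦ x^27 on (ℤ_{41})^× is x ↦ x^3, because 27·3 = 81 = 2·40 + 1 ≡ 1 (mod 40) and x^{40} = 1 for x ≠ 0 (Fermat). So ψ⁻¹(5) = 5^3 mod 41.
Repeated squaring mod 41: 5^1 ≡ 5, 5^2 ≡ 5² = 25. Since 3 = 2 + 1, 5^3 ≡ 25·5: 25·5 = 125 ≡ 2. So 5^3 ≡ 2 (mod 41).
Hence ψ⁻¹(5) = 2.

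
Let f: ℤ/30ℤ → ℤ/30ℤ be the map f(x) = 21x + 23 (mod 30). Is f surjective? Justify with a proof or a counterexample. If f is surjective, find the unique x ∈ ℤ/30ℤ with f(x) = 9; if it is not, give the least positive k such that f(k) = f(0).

Since gcd(21, 30) = 3, we have 21x ≡ 0 (mod 3) for all x, so f(x) ≡ 2 (mod 3).
But 0 ≢ 2 (mod 3), so 0 ∈ ℤ/30ℤ has no preimage. Thus f is not surjective.
Since f is not surjective, we find the least positive k with f(k) = f(0): this means 21k ≡ 0 (mod 30), i.e. 30 ∣ 21k. Since gcd(21, 30) = 3, dividing through by 3 this holds exactly when 10 ∣ 7k, and as gcd(7, 10) = 1, exactly when 10 ∣ k.
The smallest positive such k is 10.

10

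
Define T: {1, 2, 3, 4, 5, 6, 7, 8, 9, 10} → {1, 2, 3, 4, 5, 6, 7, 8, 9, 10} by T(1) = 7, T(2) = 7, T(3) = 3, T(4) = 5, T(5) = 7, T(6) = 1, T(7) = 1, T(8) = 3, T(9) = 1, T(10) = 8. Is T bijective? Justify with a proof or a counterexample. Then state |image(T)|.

T(1) = 7 = T(2) with 1 ≠ 2, so T is not injective, hence not bijective.
The image of T is {1, 3, 5, 7, 8}, which has 5 elements.

5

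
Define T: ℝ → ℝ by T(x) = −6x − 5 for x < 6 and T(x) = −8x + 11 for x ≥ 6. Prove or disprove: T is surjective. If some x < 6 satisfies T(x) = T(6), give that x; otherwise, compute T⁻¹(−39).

Both pieces are strictly decreasing (slopes −6 and −8), so each is injective on its own interval.
The left piece maps (−∞, 6) onto (−41, ∞); the right piece maps [6, ∞) onto (−∞, −37].
The union (−41, ∞) ∪ (−∞, −37] covers ℝ, so T is surjective.
For the follow-up: the images overlap, so an x < 6 with T(x) = T(6) exists. T(6) = −37; solving −6x − 5 = −37 for x < 6 gives x = (−37 + 5)/(−6) = 16/3.

16/3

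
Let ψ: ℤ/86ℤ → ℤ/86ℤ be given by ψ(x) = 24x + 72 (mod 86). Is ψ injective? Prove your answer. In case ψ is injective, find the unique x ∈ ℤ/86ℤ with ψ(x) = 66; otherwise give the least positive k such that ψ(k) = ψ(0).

We have gcd(24, 86) = 2 > 1. Taking x_1 = 0 and x_2 = 43: ψ(0) = 72 and ψ(43) = 24·43 + 72 = 1104 ≡ 72 (mod 86).
So ψ(0) = ψ(43) while 0 ≠ 43, thus ψ is not injective.
Since ψ is not injective, we find the least positive k with ψ(k) = ψ(0): this means 24k ≡ 0 (mod 86), i.e. 86 ∣ 24k. Since gcd(24, 86) = 2, dividing through by 2 this holds exactly when 43 ∣ 12k, and as gcd(12, 43) = 1, exactly when 43 ∣ k.
The smallest positive such k is 43.

43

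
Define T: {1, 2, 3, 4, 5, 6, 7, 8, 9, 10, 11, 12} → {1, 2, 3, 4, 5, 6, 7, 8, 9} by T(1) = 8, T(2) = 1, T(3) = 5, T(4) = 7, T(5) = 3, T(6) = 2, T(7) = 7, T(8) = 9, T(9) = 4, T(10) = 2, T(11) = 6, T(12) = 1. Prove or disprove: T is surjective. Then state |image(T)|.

Every element of the codomain has a preimage: 1 = T(2), 2 = T(6), 3 = T(5), 4 = T(9), 5 = T(3), 6 = T(11), 7 = T(4), 8 = T(1), 9 = T(8).
Therefore T is surjective.
The image of T is {1, 2, 3, 4, 5, 6, 7, 8, 9}, which has 9 elements.

9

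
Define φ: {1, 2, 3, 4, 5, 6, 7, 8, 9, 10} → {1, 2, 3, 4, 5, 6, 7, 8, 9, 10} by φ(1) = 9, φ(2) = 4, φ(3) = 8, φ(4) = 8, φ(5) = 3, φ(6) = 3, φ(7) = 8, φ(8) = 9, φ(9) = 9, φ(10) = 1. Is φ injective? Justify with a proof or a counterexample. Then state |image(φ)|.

φ(3) = 8 = φ(4) with 3 ≠ 4, so φ is not injective.
The image of φ is {1, 3, 4, 8, 9}, which has 5 elements.

5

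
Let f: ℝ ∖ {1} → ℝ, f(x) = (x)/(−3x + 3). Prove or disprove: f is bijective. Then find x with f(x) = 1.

If f(x) = −1/3, cross-multiplying gives −3(x) = 1(−3x + 3), which simplifies to 0 = 3 — false.  So −1/3 has no preimage and f is not surjective.
So f is not bijective.
Solving f(x) = 1: cross-multiplying gives x = 1(−3x + 3), which rearranges to 4x = 3, so x = 3/4.

3/4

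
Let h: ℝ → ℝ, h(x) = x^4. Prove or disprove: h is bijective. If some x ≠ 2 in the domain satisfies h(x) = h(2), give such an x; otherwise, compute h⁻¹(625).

-2

h(2) = 16 = (−2)^4 = h(−2) (since 4 is even), with 2 ≠ −2. So h is not injective, hence not bijective.
For the follow-up, such an x exists: taking x = −2 ∈ ℝ gives h(−2) = 16 = h(2) with −2 ≠ 2.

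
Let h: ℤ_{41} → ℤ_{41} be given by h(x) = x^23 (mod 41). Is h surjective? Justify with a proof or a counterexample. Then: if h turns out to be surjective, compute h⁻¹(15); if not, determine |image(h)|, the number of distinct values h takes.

34

Since 41 is prime, the nonzero elements of ℤ_{41} form a cyclic group of order 40.
As gcd(23, 40) = 1, raising to the 23rd power is a bijection on this group: if s^23 ≡ t^23 then (st^{−1})^23 = 1, and the only element of order dividing gcd(23, 40) = 1 is 1, so s = t.
With h(0) = 0 this makes h injective on all of ℤ_{41}, hence bijective (finite equal-size domain and codomain). In particular h is surjective.
Since h is surjective, we find the preimage of 15. The inverse of x ↦ x^23 on (ℤ_{41})^× is x ↦ x^7, because 23·7 = 161 = 4·40 + 1 ≡ 1 (mod 40) and x^{40} = 1 for x ≠ 0 (Fermat). So h⁻¹(15) = 15^7 mod 41.
Repeated squaring mod 41: 15^1 ≡ 15, 15^2 ≡ 15² = 225 ≡ 20, 15^4 ≡ 20² = 400 ≡ 31. Since 7 = 4 + 2 + 1, 15^7 ≡ 31·20·15: 31·20 = 620 ≡ 5, then 5·15 = 75 ≡ 34. So 15^7 ≡ 34 (mod 41).
Hence h⁻¹(15) = 34.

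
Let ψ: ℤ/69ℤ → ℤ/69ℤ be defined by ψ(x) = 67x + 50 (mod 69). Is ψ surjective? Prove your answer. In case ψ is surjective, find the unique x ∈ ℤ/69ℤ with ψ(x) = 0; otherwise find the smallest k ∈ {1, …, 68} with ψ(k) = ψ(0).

25

Since gcd(67, 69) = 1, 67 is invertible modulo 69. Euclid's algorithm: 69 = 1·67 + 2, 67 = 33·2 + 1; back-substituting gives 1 = 34·67 − 33·69, so 67⁻¹ ≡ 34 (mod 69).
Then y ↦ 34(y − 50) is a two-sided inverse to ψ, so every y ∈ ℤ/69ℤ has a preimage.
Hence ψ is surjective.
Since ψ is surjective, we compute ψ⁻¹(0): solve 67x + 50 ≡ 0 (mod 69), i.e. 67x ≡ 19 (mod 69).
Multiplying by 67⁻¹ = 34 gives x ≡ 34·19 = 646 = 9·69 + 25 ≡ 25 (mod 69).
Check: ψ(25) = 67·25 + 50 = 1725 = 25·69 + 0 ≡ 0 (mod 69).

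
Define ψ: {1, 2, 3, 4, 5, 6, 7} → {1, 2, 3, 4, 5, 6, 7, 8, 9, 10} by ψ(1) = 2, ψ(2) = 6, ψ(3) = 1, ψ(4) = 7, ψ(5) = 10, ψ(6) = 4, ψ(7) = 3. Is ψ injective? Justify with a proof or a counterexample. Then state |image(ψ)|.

The values ψ(1), …, ψ(7) are 2, 6, 1, 7, 10, 4, 3 — all distinct.
So ψ(a) = ψ(b) only when a = b, and ψ is injective.
The image of ψ is {1, 2, 3, 4, 6, 7, 10}, which has 7 elements.

7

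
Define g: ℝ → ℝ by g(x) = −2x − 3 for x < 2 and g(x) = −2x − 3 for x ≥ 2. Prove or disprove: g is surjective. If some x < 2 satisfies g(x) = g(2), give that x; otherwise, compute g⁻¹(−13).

5

Both pieces are strictly decreasing (slopes −2 and −2), so each is injective on its own interval.
The left piece maps (−∞, 2) onto (−7, ∞); the right piece maps [2, ∞) onto (−∞, −7].
These images together cover ℝ, so g is surjective.
Because the two images are disjoint, no x < 2 has g(x) = g(2), so we compute g⁻¹(−13): −13 lies in (−∞, −7], so solve −2x − 3 = −13: x = (−13 + 3)/(−2) = 5.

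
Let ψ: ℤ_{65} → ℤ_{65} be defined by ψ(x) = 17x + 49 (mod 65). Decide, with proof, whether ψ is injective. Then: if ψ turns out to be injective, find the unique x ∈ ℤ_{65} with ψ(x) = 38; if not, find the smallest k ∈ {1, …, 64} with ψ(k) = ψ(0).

7

Recall that injectivity means: for all u, v in the domain, ψ(u) = ψ(v) implies u = v.
If ψ(u) = ψ(v), then 17u ≡ 17v (mod 65). Because gcd(17, 65) = 1, we may cancel 17 to get u ≡ v (mod 65).
So ψ is injective.
We now compute 17⁻¹ mod 65 explicitly. Euclid's algorithm: 65 = 3·17 + 14, 17 = 1·14 + 3, 14 = 4·3 + 2, 3 = 1·2 + 1; back-substituting gives 1 = 23·17 − 6·65, so 17⁻¹ ≡ 23 (mod 65).
Since ψ is injective, we find ψ⁻¹(38): we need 17x ≡ 38 − 49 ≡ 54 (mod 65). Using 17⁻¹ = 23: x ≡ 23·54 = 1242 = 19·65 + 7, so x = 7.
Check: ψ(7) = 17·7 + 49 = 168 = 2·65 + 38 ≡ 38 (mod 65).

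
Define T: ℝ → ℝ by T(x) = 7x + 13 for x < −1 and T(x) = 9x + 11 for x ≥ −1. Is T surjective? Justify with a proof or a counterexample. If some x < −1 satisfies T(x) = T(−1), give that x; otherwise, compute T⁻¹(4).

-11/7

Both pieces are strictly increasing (slopes 7 and 9), so each is injective on its own interval.
The left piece maps (−∞, −1) onto (−∞, 6); the right piece maps [−1, ∞) onto [2, ∞).
The union (−∞, 6) ∪ [2, ∞) covers ℝ, so T is surjective.
For the follow-up: the images overlap, so an x < −1 with T(x) = T(−1) exists. T(−1) = 2; solving 7x + 13 = 2 for x < −1 gives x = (2 − 13)/7 = −11/7.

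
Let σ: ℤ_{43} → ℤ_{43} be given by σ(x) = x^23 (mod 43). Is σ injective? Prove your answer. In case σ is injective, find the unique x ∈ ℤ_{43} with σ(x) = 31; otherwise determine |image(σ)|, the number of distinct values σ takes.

17

Since 43 is prime, the nonzero elements of ℤ_{43} form a cyclic group of order 42.
As gcd(23, 42) = 1, raising to the 23rd power is a bijection on this group: if u^23 ≡ v^23 then (uv^{−1})^23 = 1, and the only element of order dividing gcd(23, 42) = 1 is 1, so u = v.
With σ(0) = 0 this makes σ injective on all of ℤ_{43}, hence bijective (finite equal-size domain and codomain). In particular σ is injective.
Since σ is injective, we find the preimage of 31. The inverse of x ↦ x^23 on (ℤ_{43})^× is x ↦ x^11, because 23·11 = 253 = 6·42 + 1 ≡ 1 (mod 42) and x^{42} = 1 for x ≠ 0 (Fermat). So σ⁻¹(31) = 31^11 mod 43.
Repeated squaring mod 43: 31^1 ≡ 31, 31^2 ≡ 31² = 961 ≡ 15, 31^4 ≡ 15² = 225 ≡ 10, 31^8 ≡ 10² = 100 ≡ 14. Since 11 = 8 + 2 + 1, 31^11 ≡ 14·15·31: 14·15 = 210 ≡ 38, then 38·31 = 1178 ≡ 17. So 31^11 ≡ 17 (mod 43).
Hence σ⁻¹(31) = 17.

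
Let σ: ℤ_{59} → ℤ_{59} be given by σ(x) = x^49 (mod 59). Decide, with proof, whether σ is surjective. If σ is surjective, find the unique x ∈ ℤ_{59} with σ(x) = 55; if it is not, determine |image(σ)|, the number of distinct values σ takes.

Since 59 is prime, the nonzero elements of ℤ_{59} form a cyclic group of order 58.
As gcd(49, 58) = 1, raising to the 49th power is a bijection on this group: if u^49 ≡ v^49 then (uv^{−1})^49 = 1, and the only element of order dividing gcd(49, 58) = 1 is 1, so u = v.
With σ(0) = 0 this makes σ injective on all of ℤ_{59}, hence bijective (finite equal-size domain and codomain). In particular σ is surjective.
Since σ is surjective, we find the preimage of 55. The inverse of x ↦ x^49 on (ℤ_{59})^× is x ↦ x^45, because 49·45 = 2205 = 38·58 + 1 ≡ 1 (mod 58) and x^{58} = 1 for x ≠ 0 (Fermat). So σ⁻¹(55) = 55^45 mod 59.
Repeated squaring mod 59: 55^1 ≡ 55, 55^2 ≡ 55² = 3025 ≡ 16, 55^4 ≡ 16² = 256 ≡ 20, 55^8 ≡ 20² = 400 ≡ 46, 55^16 ≡ 46² = 2116 ≡ 51, 55^32 ≡ 51² = 2601 ≡ 5. Since 45 = 32 + 8 + 4 + 1, 55^45 ≡ 5·46·20·55: 5·46 = 230 ≡ 53, then 53·20 = 1060 ≡ 57, then 57·55 = 3135 ≡ 8. So 55^45 ≡ 8 (mod 59).
Hence σ⁻¹(55) = 8.

8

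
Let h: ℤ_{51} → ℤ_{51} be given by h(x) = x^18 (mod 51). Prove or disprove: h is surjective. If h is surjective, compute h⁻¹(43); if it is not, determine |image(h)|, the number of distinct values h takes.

h(7): Repeated squaring mod 51: 7^1 ≡ 7, 7^2 ≡ 7² = 49, 7^4 ≡ 49² = 2401 ≡ 4, 7^8 ≡ 4² = 16, 7^16 ≡ 16² = 256 ≡ 1. Since 18 = 16 + 2, 7^18 ≡ 1·49: 1·49 = 49. So 7^18 ≡ 49 (mod 51).
h(10): Repeated squaring mod 51: 10^1 ≡ 10, 10^2 ≡ 10² = 100 ≡ 49, 10^4 ≡ 49² = 2401 ≡ 4, 10^8 ≡ 4² = 16, 10^16 ≡ 16² = 256 ≡ 1. Since 18 = 16 + 2, 10^18 ≡ 1·49: 1·49 = 49. So 10^18 ≡ 49 (mod 51).
So h(7) = h(10) = 49 while 7 ≠ 10, so h is not injective.
A non-injective map from the 51-element set ℤ_{51} to itself takes at most 50 distinct values, so it cannot be surjective. So h is not surjective.
Since h is not surjective, we determine |image(h)|. Computing x^18 mod 51 for each x (by repeated squaring, reducing mod 51 at every step), the values h(0), h(1), …, h(50) are: 0, 1, 4, 9, 16, 25, 36, 49, 13, 30, 49, 19, 42, 16, 43, 21, 1, 34, 18, 4, 43, 33, 25, 19, 15, 13, 13, 15, 19, 25, 33, 43, 4, 18, 34, 1, 21, 43, 16, 42, 19, 49, 30, 13, 49, 36, 25, 16, 9, 4, 1.
The distinct values are {0, 1, 4, 9, 13, 15, 16, 18, 19, 21, 25, 30, 33, 34, 36, 42, 43, 49}; there are 18 of them.

18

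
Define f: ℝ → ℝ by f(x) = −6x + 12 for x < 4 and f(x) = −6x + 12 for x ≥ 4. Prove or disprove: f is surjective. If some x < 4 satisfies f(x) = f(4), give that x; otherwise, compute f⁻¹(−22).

17/3

Both pieces are strictly decreasing (slopes −6 and −6), so each is injective on its own interval.
The left piece maps (−∞, 4) onto (−12, ∞); the right piece maps [4, ∞) onto (−∞, −12].
These images together cover ℝ, so f is surjective.
Because the two images are disjoint, no x < 4 has f(x) = f(4), so we compute f⁻¹(−22): −22 lies in (−∞, −12], so solve −6x + 12 = −22: x = (−22 − 12)/(−6) = 17/3.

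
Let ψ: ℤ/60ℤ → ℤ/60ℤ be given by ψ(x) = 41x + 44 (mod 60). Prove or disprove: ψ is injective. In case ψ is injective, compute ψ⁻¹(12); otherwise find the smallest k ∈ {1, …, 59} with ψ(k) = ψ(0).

Suppose ψ(a) = ψ(b) in ℤ/60ℤ. Then 41a + 44 ≡ 41b + 44 (mod 60), thus 41(a − b) ≡ 0 (mod 60).
Since gcd(41, 60) = 1, 41 is invertible modulo 60, so a − b ≡ 0 (mod 60), i.e. a = b.
Thus ψ is injective.
We now compute 41⁻¹ mod 60 explicitly. Euclid's algorithm: 60 = 1·41 + 19, 41 = 2·19 + 3, 19 = 6·3 + 1; back-substituting gives 1 = 41·41 − 28·60, so 41⁻¹ ≡ 41 (mod 60).
Since ψ is injective, we find ψ⁻¹(12): we need 41x ≡ 12 − 44 ≡ 28 (mod 60). Using 41⁻¹ = 41: x ≡ 41·28 = 1148 = 19·60 + 8, so x = 8.
Check: ψ(8) = 41·8 + 44 = 372 = 6·60 + 12 ≡ 12 (mod 60).

8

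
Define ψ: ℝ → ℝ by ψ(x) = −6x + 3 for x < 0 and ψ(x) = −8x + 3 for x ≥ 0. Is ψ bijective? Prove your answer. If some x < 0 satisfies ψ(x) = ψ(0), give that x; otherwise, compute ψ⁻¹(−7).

Both pieces are strictly decreasing (slopes −6 and −8), so each is injective on its own interval.
The left piece maps (−∞, 0) onto (3, ∞); the right piece maps [0, ∞) onto (−∞, 3].
Since 3 = 3, the images partition ℝ: ψ is injective and surjective, hence bijective.
Because the two images are disjoint, no x < 0 has ψ(x) = ψ(0), so we compute ψ⁻¹(−7): −7 lies in (−∞, 3], so solve −8x + 3 = −7: x = (−7 − 3)/(−8) = 5/4.

5/4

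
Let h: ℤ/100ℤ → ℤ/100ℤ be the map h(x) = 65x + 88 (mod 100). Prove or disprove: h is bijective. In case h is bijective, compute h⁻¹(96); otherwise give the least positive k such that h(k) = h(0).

We have gcd(65, 100) = 5 > 1. Taking s = 0 and t = 20: h(0) = 88 and h(20) = 65·20 + 88 = 1388 ≡ 88 (mod 100).
So h(0) = h(20) while 0 ≠ 20, so h is not injective, hence not bijective.
Since h is not bijective, we find the least positive k with h(k) = h(0): this means 65k ≡ 0 (mod 100), i.e. 100 ∣ 65k. Since gcd(65, 100) = 5, dividing through by 5 this holds exactly when 20 ∣ 13k, and as gcd(13, 20) = 1, exactly when 20 ∣ k.
The smallest positive such k is 20.

20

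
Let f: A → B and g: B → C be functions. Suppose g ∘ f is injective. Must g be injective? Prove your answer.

No. Take A = {1, 2}, B = {1, 2, 3}, C = {1, 2, 3}, f(a) = a for each a ∈ A, and g(b) = 2 if b ∈ {2, 3} else g(b) = b.
Then g ∘ f = f is injective (A ⊂ B and f is the inclusion), but g(2) = g(3) = 2 with 2 ≠ 3, so g is not injective.

not injective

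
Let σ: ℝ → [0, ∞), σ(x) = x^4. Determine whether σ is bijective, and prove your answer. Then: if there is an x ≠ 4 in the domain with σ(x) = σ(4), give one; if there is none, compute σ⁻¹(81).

-4

σ(4) = 256 = (−4)^4 = σ(−4) (since 4 is even), with 4 ≠ −4. So σ is not injective, hence not bijective.
For the follow-up, such an x exists: taking x = −4 ∈ ℝ gives σ(−4) = 256 = σ(4) with −4 ≠ 4.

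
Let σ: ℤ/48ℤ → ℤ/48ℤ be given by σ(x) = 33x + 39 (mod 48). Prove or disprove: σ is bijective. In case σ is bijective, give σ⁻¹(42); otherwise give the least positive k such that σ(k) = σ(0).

16

We have gcd(33, 48) = 3 > 1. Taking u = 0 and v = 16: σ(0) = 39 and σ(16) = 33·16 + 39 = 567 ≡ 39 (mod 48).
So σ(0) = σ(16) while 0 ≠ 16, therefore σ is not injective, hence not bijective.
Since σ is not bijective, we find the least positive k with σ(k) = σ(0): this means 33k ≡ 0 (mod 48), i.e. 48 ∣ 33k. Since gcd(33, 48) = 3, dividing through by 3 this holds exactly when 16 ∣ 11k, and as gcd(11, 16) = 1, exactly when 16 ∣ k.
The smallest positive such k is 16.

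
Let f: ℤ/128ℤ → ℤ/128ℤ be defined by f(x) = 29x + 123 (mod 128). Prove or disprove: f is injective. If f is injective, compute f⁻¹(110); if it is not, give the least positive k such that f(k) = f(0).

79

Recall that f is injective if f(s) = f(t) implies s = t.
Suppose f(s) = f(t) in ℤ/128ℤ. Then 29s + 123 ≡ 29t + 123 (mod 128), therefore 29(s − t) ≡ 0 (mod 128).
Since gcd(29, 128) = 1, 29 is invertible modulo 128, hence s − t ≡ 0 (mod 128), i.e. s = t.
Therefore f is injective.
We now compute 29⁻¹ mod 128 explicitly. Euclid's algorithm: 128 = 4·29 + 12, 29 = 2·12 + 5, 12 = 2·5 + 2, 5 = 2·2 + 1; back-substituting gives 1 = 53·29 − 12·128, so 29⁻¹ ≡ 53 (mod 128).
Since f is injective, we find f⁻¹(110): we need 29x ≡ 110 − 123 ≡ 115 (mod 128). Using 29⁻¹ = 53: x ≡ 53·115 = 6095 = 47·128 + 79, so x = 79.
Check: f(79) = 29·79 + 123 = 2414 = 18·128 + 110 ≡ 110 (mod 128).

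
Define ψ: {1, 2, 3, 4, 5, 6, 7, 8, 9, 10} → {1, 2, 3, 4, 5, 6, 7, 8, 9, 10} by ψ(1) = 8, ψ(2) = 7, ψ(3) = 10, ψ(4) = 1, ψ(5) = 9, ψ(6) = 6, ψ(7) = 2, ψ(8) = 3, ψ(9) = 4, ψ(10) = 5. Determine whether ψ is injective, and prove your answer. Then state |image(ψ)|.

10

The values ψ(1), …, ψ(10) are 8, 7, 10, 1, 9, 6, 2, 3, 4, 5 — all distinct.
So ψ(x_1) = ψ(x_2) only when x_1 = x_2, and ψ is injective.
The image of ψ is {1, 2, 3, 4, 5, 6, 7, 8, 9, 10}, which has 10 elements.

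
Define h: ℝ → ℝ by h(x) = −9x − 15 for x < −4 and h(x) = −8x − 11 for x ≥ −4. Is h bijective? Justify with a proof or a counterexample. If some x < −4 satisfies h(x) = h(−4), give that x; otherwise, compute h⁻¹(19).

Both pieces are strictly decreasing (slopes −9 and −8), so each is injective on its own interval.
The left piece maps (−∞, −4) onto (21, ∞); the right piece maps [−4, ∞) onto (−∞, 21].
Since 21 = 21, the images partition ℝ: h is injective and surjective, hence bijective.
Because the two images are disjoint, no x < −4 has h(x) = h(−4), so we compute h⁻¹(19): 19 lies in (−∞, 21], so solve −8x − 11 = 19: x = (19 + 11)/(−8) = −15/4.

-15/4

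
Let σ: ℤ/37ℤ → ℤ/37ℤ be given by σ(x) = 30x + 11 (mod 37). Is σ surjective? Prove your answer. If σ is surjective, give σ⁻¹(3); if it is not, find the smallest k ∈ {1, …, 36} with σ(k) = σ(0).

Since gcd(30, 37) = 1, 30 is invertible modulo 37. Euclid's algorithm: 37 = 1·30 + 7, 30 = 4·7 + 2, 7 = 3·2 + 1; back-substituting gives 1 = 21·30 − 17·37, so 30⁻¹ ≡ 21 (mod 37).
For any y ∈ ℤ/37ℤ, x = 21(y − 11) mod 37 satisfies σ(x) = 30·21(y − 11) + 11 ≡ y (since 30·21 ≡ 1 mod 37). So every y has a preimage.
Hence σ is surjective.
Since σ is surjective, we compute σ⁻¹(3): solve 30x + 11 ≡ 3 (mod 37), i.e. 30x ≡ 29 (mod 37).
Multiplying by 30⁻¹ = 21 gives x ≡ 21·29 = 609 = 16·37 + 17 ≡ 17 (mod 37).
Check: σ(17) = 30·17 + 11 = 521 = 14·37 + 3 ≡ 3 (mod 37).

17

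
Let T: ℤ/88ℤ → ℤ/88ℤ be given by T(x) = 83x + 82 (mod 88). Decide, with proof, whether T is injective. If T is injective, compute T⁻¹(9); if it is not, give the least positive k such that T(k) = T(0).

Recall: T is injective when T(a) = T(b) forces a = b.
Suppose T(a) = T(b) in ℤ/88ℤ. Then 83a + 82 ≡ 83b + 82 (mod 88), hence 83(a − b) ≡ 0 (mod 88).
Since gcd(83, 88) = 1, 83 is invertible modulo 88, thus a − b ≡ 0 (mod 88), i.e. a = b.
Hence T is injective.
We now compute 83⁻¹ mod 88 explicitly. Euclid's algorithm: 88 = 1·83 + 5, 83 = 16·5 + 3, 5 = 1·3 + 2, 3 = 1·2 + 1; back-substituting gives 1 = 35·83 − 33·88, so 83⁻¹ ≡ 35 (mod 88).
Since T is injective, we find T⁻¹(9): we need 83x ≡ 9 − 82 ≡ 15 (mod 88). Using 83⁻¹ = 35: x ≡ 35·15 = 525 = 5·88 + 85, so x = 85.
Check: T(85) = 83·85 + 82 = 7137 = 81·88 + 9 ≡ 9 (mod 88).

85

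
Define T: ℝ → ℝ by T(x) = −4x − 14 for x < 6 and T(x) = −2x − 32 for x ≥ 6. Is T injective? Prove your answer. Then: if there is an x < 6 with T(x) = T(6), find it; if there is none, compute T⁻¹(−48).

Both pieces are strictly decreasing (slopes −4 and −2), so each is injective on its own interval.
The left piece maps (−∞, 6) onto (−38, ∞); the right piece maps [6, ∞) onto (−∞, −44].
These images are disjoint, so no value is attained by both pieces. Hence T is injective.
Because the two images are disjoint, no x < 6 has T(x) = T(6), so we compute T⁻¹(−48): −48 lies in (−∞, −44], so solve −2x − 32 = −48: x = (−48 + 32)/(−2) = 8.

8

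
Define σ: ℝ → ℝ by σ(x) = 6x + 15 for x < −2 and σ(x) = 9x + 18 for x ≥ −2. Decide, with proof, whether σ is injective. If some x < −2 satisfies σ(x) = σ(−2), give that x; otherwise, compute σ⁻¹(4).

-5/2

Both pieces are strictly increasing (slopes 6 and 9), so each is injective on its own interval.
The left piece maps (−∞, −2) onto (−∞, 3); the right piece maps [−2, ∞) onto [0, ∞).
These images overlap. In particular σ(−2) = 0 (right piece), and solving 6x + 15 = 0 on the left piece gives x = −5/2 < −2.
So σ(−5/2) = σ(−2) with −5/2 ≠ −2, and σ is not injective. This x = −5/2 is the requested value below −2.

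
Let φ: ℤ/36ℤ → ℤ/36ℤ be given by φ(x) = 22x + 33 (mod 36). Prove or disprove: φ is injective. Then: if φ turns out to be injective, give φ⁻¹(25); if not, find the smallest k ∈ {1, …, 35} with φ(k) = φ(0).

18

We have gcd(22, 36) = 2 > 1. Taking u = 0 and v = 18: φ(0) = 33 and φ(18) = 22·18 + 33 = 429 ≡ 33 (mod 36).
So φ(0) = φ(18) while 0 ≠ 18, so φ is not injective.
Since φ is not injective, we find the least positive k with φ(k) = φ(0): this means 22k ≡ 0 (mod 36), i.e. 36 ∣ 22k. Since gcd(22, 36) = 2, dividing through by 2 this holds exactly when 18 ∣ 11k, and as gcd(11, 18) = 1, exactly when 18 ∣ k.
The smallest positive such k is 18.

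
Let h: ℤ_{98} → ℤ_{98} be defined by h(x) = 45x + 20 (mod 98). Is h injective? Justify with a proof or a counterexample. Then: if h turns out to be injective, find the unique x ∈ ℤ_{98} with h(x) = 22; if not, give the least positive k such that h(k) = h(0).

24

If h(s) = h(t), then 45s ≡ 45t (mod 98). Because gcd(45, 98) = 1, we may cancel 45 to get s ≡ t (mod 98).
So h is injective.
We now compute 45⁻¹ mod 98 explicitly. Euclid's algorithm: 98 = 2·45 + 8, 45 = 5·8 + 5, 8 = 1·5 + 3, 5 = 1·3 + 2, 3 = 1·2 + 1; back-substituting gives 1 = 61·45 − 28·98, so 45⁻¹ ≡ 61 (mod 98).
Since h is injective, we compute h⁻¹(22): solve 45x + 20 ≡ 22 (mod 98), i.e. 45x ≡ 2 (mod 98).
Multiplying by 45⁻¹ = 61 gives x ≡ 61·2 = 122 = 1·98 + 24 ≡ 24 (mod 98).
Check: h(24) = 45·24 + 20 = 1100 = 11·98 + 22 ≡ 22 (mod 98).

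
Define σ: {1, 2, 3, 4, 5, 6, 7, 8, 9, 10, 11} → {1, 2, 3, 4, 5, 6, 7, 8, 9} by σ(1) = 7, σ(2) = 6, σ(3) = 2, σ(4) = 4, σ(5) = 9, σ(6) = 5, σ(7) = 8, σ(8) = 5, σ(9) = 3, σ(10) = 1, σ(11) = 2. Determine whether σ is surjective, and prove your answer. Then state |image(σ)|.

Every element of the codomain has a preimage: 1 = σ(10), 2 = σ(3), 3 = σ(9), 4 = σ(4), 5 = σ(6), 6 = σ(2), 7 = σ(1), 8 = σ(7), 9 = σ(5).
Therefore σ is surjective.
The image of σ is {1, 2, 3, 4, 5, 6, 7, 8, 9}, which has 9 elements.

9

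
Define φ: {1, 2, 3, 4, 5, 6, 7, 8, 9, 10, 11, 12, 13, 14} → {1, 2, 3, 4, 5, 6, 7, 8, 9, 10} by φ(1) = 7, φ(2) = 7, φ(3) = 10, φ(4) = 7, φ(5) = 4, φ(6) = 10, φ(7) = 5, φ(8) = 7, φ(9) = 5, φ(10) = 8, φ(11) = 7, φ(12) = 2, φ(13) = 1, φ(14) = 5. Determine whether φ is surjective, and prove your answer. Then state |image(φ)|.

7

No element maps to 3, so φ is not surjective.
The image of φ is {1, 2, 4, 5, 7, 8, 10}, which has 7 elements.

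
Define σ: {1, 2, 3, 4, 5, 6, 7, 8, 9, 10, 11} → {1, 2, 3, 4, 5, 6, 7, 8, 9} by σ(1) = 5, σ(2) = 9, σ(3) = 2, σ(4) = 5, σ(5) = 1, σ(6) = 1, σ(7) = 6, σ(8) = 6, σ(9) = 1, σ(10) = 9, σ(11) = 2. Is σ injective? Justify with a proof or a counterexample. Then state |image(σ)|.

5

σ(1) = 5 = σ(4) with 1 ≠ 4, so σ is not injective.
The image of σ is {1, 2, 5, 6, 9}, which has 5 elements.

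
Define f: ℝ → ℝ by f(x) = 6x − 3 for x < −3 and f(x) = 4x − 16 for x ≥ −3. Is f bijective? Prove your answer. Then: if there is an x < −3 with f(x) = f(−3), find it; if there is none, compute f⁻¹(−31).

-25/6

Both pieces are strictly increasing (slopes 6 and 4), so each is injective on its own interval.
The left piece maps (−∞, −3) onto (−∞, −21); the right piece maps [−3, ∞) onto [−28, ∞).
These images overlap. In particular f(−3) = −28 (right piece), and solving 6x − 3 = −28 on the left piece gives x = −25/6 < −3.
So f(−25/6) = f(−3) with −25/6 ≠ −3, and f is not injective, hence not bijective. This x = −25/6 is the requested value below −3.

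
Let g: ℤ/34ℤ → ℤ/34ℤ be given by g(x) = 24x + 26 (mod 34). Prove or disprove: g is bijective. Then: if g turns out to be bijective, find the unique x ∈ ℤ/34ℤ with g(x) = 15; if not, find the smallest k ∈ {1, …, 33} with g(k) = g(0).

By definition, g is injective when g(u) = g(v) forces u = v.
We have gcd(24, 34) = 2 > 1. Taking u = 0 and v = 17: g(0) = 26 and g(17) = 24·17 + 26 = 434 ≡ 26 (mod 34).
So g(0) = g(17) while 0 ≠ 17, so g is not injective, hence not bijective.
Since g is not bijective, we find the least positive k with g(k) = g(0): this means 24k ≡ 0 (mod 34), i.e. 34 ∣ 24k. Since gcd(24, 34) = 2, dividing through by 2 this holds exactly when 17 ∣ 12k, and as gcd(12, 17) = 1, exactly when 17 ∣ k.
The smallest positive such k is 17.

17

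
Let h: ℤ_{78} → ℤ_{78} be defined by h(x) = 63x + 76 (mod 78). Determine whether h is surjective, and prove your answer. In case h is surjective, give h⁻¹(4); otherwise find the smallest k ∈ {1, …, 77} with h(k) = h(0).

26

By definition, h is surjective if every y in the codomain equals h(x) for some x in the domain.
Since gcd(63, 78) = 3, we have 63x ≡ 0 (mod 3) for all x, so h(x) ≡ 1 (mod 3).
But 0 ≢ 1 (mod 3), so 0 ∈ ℤ_{78} has no preimage. Thus h is not surjective.
Since h is not surjective, we find the least positive k with h(k) = h(0): this means 63k ≡ 0 (mod 78), i.e. 78 ∣ 63k. Since gcd(63, 78) = 3, dividing through by 3 this holds exactly when 26 ∣ 21k, and as gcd(21, 26) = 1, exactly when 26 ∣ k.
The smallest positive such k is 26.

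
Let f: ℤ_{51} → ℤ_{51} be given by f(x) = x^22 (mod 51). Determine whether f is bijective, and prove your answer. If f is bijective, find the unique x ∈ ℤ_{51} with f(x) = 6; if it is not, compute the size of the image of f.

f(7): Repeated squaring mod 51: 7^1 ≡ 7, 7^2 ≡ 7² = 49, 7^4 ≡ 49² = 2401 ≡ 4, 7^8 ≡ 4² = 16, 7^16 ≡ 16² = 256 ≡ 1. Since 22 = 16 + 4 + 2, 7^22 ≡ 1·4·49: 1·4 = 4, then 4·49 = 196 ≡ 43. So 7^22 ≡ 43 (mod 51).
f(10): Repeated squaring mod 51: 10^1 ≡ 10, 10^2 ≡ 10² = 100 ≡ 49, 10^4 ≡ 49² = 2401 ≡ 4, 10^8 ≡ 4² = 16, 10^16 ≡ 16² = 256 ≡ 1. Since 22 = 16 + 4 + 2, 10^22 ≡ 1·4·49: 1·4 = 4, then 4·49 = 196 ≡ 43. So 10^22 ≡ 43 (mod 51).
So f(7) = f(10) = 43 while 7 ≠ 10, hence f is not injective, hence not bijective.
Since f is not bijective, we determine |image(f)|. Computing x^22 mod 51 for each x (by repeated squaring, reducing mod 51 at every step), the values f(0), f(1), …, f(50) are: 0, 1, 13, 15, 16, 19, 42, 43, 4, 21, 43, 25, 36, 16, 49, 30, 1, 34, 18, 13, 49, 33, 19, 25, 9, 4, 4, 9, 25, 19, 33, 49, 13, 18, 34, 1, 30, 49, 16, 36, 25, 43, 21, 4, 43, 42, 19, 16, 15, 13, 1.
The distinct values are {0, 1, 4, 9, 13, 15, 16, 18, 19, 21, 25, 30, 33, 34, 36, 42, 43, 49}; there are 18 of them.

18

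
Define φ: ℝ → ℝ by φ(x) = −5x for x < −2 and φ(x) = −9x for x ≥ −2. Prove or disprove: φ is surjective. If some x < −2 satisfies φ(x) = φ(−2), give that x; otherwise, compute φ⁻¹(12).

Both pieces are strictly decreasing (slopes −5 and −9), so each is injective on its own interval.
The left piece maps (−∞, −2) onto (10, ∞); the right piece maps [−2, ∞) onto (−∞, 18].
The union (10, ∞) ∪ (−∞, 18] covers ℝ, so φ is surjective.
For the follow-up: the images overlap, so an x < −2 with φ(x) = φ(−2) exists. φ(−2) = 18; solving −5x = 18 for x < −2 gives x = (18 − 0)/(−5) = −18/5.

-18/5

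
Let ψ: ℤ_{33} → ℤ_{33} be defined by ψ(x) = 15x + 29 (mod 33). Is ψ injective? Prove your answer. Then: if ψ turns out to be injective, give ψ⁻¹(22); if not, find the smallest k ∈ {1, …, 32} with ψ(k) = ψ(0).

11

We have gcd(15, 33) = 3 > 1. Taking s = 0 and t = 11: ψ(0) = 29 and ψ(11) = 15·11 + 29 = 194 ≡ 29 (mod 33).
So ψ(0) = ψ(11) while 0 ≠ 11, so ψ is not injective.
Since ψ is not injective, we find the least positive k with ψ(k) = ψ(0): this means 15k ≡ 0 (mod 33), i.e. 33 ∣ 15k. Since gcd(15, 33) = 3, dividing through by 3 this holds exactly when 11 ∣ 5k, and as gcd(5, 11) = 1, exactly when 11 ∣ k.
The smallest positive such k is 11.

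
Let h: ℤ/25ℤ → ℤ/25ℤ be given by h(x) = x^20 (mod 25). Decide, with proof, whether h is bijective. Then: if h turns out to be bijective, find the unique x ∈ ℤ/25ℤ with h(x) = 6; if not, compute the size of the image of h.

h(1) = 1^20 = 1.
h(2): Repeated squaring mod 25: 2^1 ≡ 2, 2^2 ≡ 2² = 4, 2^4 ≡ 4² = 16, 2^8 ≡ 16² = 256 ≡ 6, 2^16 ≡ 6² = 36 ≡ 11. Since 20 = 16 + 4, 2^20 ≡ 11·16: 11·16 = 176 ≡ 1. So 2^20 ≡ 1 (mod 25).
So h(1) = h(2) = 1 while 1 ≠ 2, thus h is not injective, hence not bijective.
Since h is not bijective, we determine |image(h)|. Computing x^20 mod 25 for each x (by repeated squaring, reducing mod 25 at every step), the values h(0), h(1), …, h(24) are: 0, 1, 1, 1, 1, 0, 1, 1, 1, 1, 0, 1, 1, 1, 1, 0, 1, 1, 1, 1, 0, 1, 1, 1, 1.
The distinct values are {0, 1}; there are 2 of them.

2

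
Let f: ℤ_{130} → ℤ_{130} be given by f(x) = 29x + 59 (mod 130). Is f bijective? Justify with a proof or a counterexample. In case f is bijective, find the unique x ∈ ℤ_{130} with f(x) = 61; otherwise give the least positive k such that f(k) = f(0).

18

By definition, f is injective if f(x_1) = f(x_2) implies x_1 = x_2.
If f(x_1) = f(x_2), then 29x_1 ≡ 29x_2 (mod 130). Because gcd(29, 130) = 1, we may cancel 29 to get x_1 ≡ x_2 (mod 130).
We now compute 29⁻¹ mod 130 explicitly. Euclid's algorithm: 130 = 4·29 + 14, 29 = 2·14 + 1; back-substituting gives 1 = 9·29 − 2·130, so 29⁻¹ ≡ 9 (mod 130).
Then y ↦ 9(y − 59) is a two-sided inverse to f, so every y ∈ ℤ_{130} has a preimage.
Thus f is bijective.
Since f is bijective, we compute f⁻¹(61): solve 29x + 59 ≡ 61 (mod 130), i.e. 29x ≡ 2 (mod 130).
Multiplying by 29⁻¹ = 9 gives x ≡ 9·2 = 18 ≡ 18 (mod 130).
Check: f(18) = 29·18 + 59 = 581 = 4·130 + 61 ≡ 61 (mod 130).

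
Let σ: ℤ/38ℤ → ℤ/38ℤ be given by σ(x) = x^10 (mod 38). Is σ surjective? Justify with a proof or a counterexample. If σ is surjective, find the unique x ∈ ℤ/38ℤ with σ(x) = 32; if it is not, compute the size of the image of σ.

20

σ(18): Repeated squaring mod 38: 18^1 ≡ 18, 18^2 ≡ 18² = 324 ≡ 20, 18^4 ≡ 20² = 400 ≡ 20, 18^8 ≡ 20² = 400 ≡ 20. Since 10 = 8 + 2, 18^10 ≡ 20·20: 20·20 = 400 ≡ 20. So 18^10 ≡ 20 (mod 38).
σ(20): Repeated squaring mod 38: 20^1 ≡ 20, 20^2 ≡ 20² = 400 ≡ 20, 20^4 ≡ 20² = 400 ≡ 20, 20^8 ≡ 20² = 400 ≡ 20. Since 10 = 8 + 2, 20^10 ≡ 20·20: 20·20 = 400 ≡ 20. So 20^10 ≡ 20 (mod 38).
So σ(18) = σ(20) = 20 while 18 ≠ 20, so σ is not injective.
A non-injective map from the 38-element set ℤ/38ℤ to itself takes at most 37 distinct values, so it cannot be surjective. Therefore σ is not surjective.
Since σ is not surjective, we determine |image(σ)|. Computing x^10 mod 38 for each x (by repeated squaring, reducing mod 38 at every step), the values σ(0), σ(1), …, σ(37) are: 0, 1, 36, 35, 4, 5, 6, 7, 30, 9, 28, 11, 26, 25, 24, 23, 16, 17, 20, 19, 20, 17, 16, 23, 24, 25, 26, 11, 28, 9, 30, 7, 6, 5, 4, 35, 36, 1.
The distinct values are {0, 1, 4, 5, 6, 7, 9, 11, 16, 17, 19, 20, 23, 24, 25, 26, 28, 30, 35, 36}; there are 20 of them.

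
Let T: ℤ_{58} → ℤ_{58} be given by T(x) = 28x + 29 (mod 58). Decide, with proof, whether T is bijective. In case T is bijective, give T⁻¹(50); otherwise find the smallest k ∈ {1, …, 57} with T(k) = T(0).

We have gcd(28, 58) = 2 > 1. Taking u = 0 and v = 29: T(0) = 29 and T(29) = 28·29 + 29 = 841 ≡ 29 (mod 58).
So T(0) = T(29) while 0 ≠ 29, thus T is not injective, hence not bijective.
Since T is not bijective, we find the least positive k with T(k) = T(0): this means 28k ≡ 0 (mod 58), i.e. 58 ∣ 28k. Since gcd(28, 58) = 2, dividing through by 2 this holds exactly when 29 ∣ 14k, and as gcd(14, 29) = 1, exactly when 29 ∣ k.
The smallest positive such k is 29.

29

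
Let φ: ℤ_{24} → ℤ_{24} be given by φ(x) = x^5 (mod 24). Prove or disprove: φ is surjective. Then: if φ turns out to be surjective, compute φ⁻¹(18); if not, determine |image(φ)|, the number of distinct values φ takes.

15

φ(0) = 0^5 = 0.
φ(6): Repeated squaring mod 24: 6^1 ≡ 6, 6^2 ≡ 6² = 36 ≡ 12, 6^4 ≡ 12² = 144 ≡ 0. Since 5 = 4 + 1, 6^5 ≡ 0·6: 0·6 = 0. So 6^5 ≡ 0 (mod 24).
So φ(0) = φ(6) = 0 while 0 ≠ 6, thus φ is not injective.
A non-injective map from the 24-element set ℤ_{24} to itself takes at most 23 distinct values, so it cannot be surjective. Thus φ is not surjective.
Since φ is not surjective, we determine |image(φ)|. Computing x^5 mod 24 for each x (by repeated squaring, reducing mod 24 at every step), the values φ(0), φ(1), …, φ(23) are: 0, 1, 8, 3, 16, 5, 0, 7, 8, 9, 16, 11, 0, 13, 8, 15, 16, 17, 0, 19, 8, 21, 16, 23.
The distinct values are {0, 1, 3, 5, 7, 8, 9, 11, 13, 15, 16, 17, 19, 21, 23}; there are 15 of them.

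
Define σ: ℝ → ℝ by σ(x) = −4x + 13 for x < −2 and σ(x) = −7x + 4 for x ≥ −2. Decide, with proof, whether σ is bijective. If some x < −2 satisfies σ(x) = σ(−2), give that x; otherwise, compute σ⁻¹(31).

Both pieces are strictly decreasing (slopes −4 and −7), so each is injective on its own interval.
The left piece maps (−∞, −2) onto (21, ∞); the right piece maps [−2, ∞) onto (−∞, 18].
The images leave a gap (21 has no preimage), so σ is not surjective, hence not bijective.
Because the two images are disjoint, no x < −2 has σ(x) = σ(−2), so we compute σ⁻¹(31): 31 lies in (21, ∞), so solve −4x + 13 = 31: x = (31 − 13)/(−4) = −9/2.

-9/2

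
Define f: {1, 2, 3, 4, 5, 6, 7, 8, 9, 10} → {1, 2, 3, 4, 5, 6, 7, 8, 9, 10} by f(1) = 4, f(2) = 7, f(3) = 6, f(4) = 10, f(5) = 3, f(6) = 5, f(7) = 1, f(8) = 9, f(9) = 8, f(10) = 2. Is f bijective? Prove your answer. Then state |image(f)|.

10

The values 4, 7, 6, 10, 3, 5, 1, 9, 8, 2 are a permutation of {1, 2, 3, 4, 5, 6, 7, 8, 9, 10}: each element appears exactly once.
So f is injective and surjective, hence bijective.
The image of f is {1, 2, 3, 4, 5, 6, 7, 8, 9, 10}, which has 10 elements.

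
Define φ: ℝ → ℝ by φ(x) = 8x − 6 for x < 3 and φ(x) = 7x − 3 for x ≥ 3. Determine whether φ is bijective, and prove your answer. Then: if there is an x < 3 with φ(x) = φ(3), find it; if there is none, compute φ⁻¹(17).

Both pieces are strictly increasing (slopes 8 and 7), so each is injective on its own interval.
The left piece maps (−∞, 3) onto (−∞, 18); the right piece maps [3, ∞) onto [18, ∞).
Since 18 = 18, the images partition ℝ: φ is injective and surjective, hence bijective.
Because the two images are disjoint, no x < 3 has φ(x) = φ(3), so we compute φ⁻¹(17): 17 lies in (−∞, 18), so solve 8x − 6 = 17: x = (17 + 6)/8 = 23/8.

23/8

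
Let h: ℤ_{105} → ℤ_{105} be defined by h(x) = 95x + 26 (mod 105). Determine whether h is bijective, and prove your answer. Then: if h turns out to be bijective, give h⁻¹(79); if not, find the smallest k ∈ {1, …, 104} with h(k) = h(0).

We have gcd(95, 105) = 5 > 1. Taking x_1 = 0 and x_2 = 21: h(0) = 26 and h(21) = 95·21 + 26 = 2021 ≡ 26 (mod 105).
So h(0) = h(21) while 0 ≠ 21, therefore h is not injective, hence not bijective.
Since h is not bijective, we find the least positive k with h(k) = h(0): this means 95k ≡ 0 (mod 105), i.e. 105 ∣ 95k. Since gcd(95, 105) = 5, dividing through by 5 this holds exactly when 21 ∣ 19k, and as gcd(19, 21) = 1, exactly when 21 ∣ k.
The smallest positive such k is 21.

21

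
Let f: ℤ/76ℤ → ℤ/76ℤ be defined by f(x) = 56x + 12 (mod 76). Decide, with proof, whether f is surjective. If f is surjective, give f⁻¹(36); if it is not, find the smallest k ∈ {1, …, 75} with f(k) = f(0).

19

Since gcd(56, 76) = 4, we have 56x ≡ 0 (mod 4) for all x, so f(x) ≡ 0 (mod 4).
But 1 ≢ 0 (mod 4), so 1 ∈ ℤ/76ℤ has no preimage. So f is not surjective.
Since f is not surjective, we find the least positive k with f(k) = f(0): this means 56k ≡ 0 (mod 76), i.e. 76 ∣ 56k. Since gcd(56, 76) = 4, dividing through by 4 this holds exactly when 19 ∣ 14k, and as gcd(14, 19) = 1, exactly when 19 ∣ k.
The smallest positive such k is 19.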